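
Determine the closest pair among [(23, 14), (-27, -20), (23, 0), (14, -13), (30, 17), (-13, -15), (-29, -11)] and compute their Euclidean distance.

Computing all pairwise distances among 7 points:

d((23, 14), (-27, -20)) = 60.4649
d((23, 14), (23, 0)) = 14.0
d((23, 14), (14, -13)) = 28.4605
d((23, 14), (30, 17)) = 7.6158 <-- minimum
d((23, 14), (-13, -15)) = 46.2277
d((23, 14), (-29, -11)) = 57.6975
d((-27, -20), (23, 0)) = 53.8516
d((-27, -20), (14, -13)) = 41.5933
d((-27, -20), (30, 17)) = 67.9559
d((-27, -20), (-13, -15)) = 14.8661
d((-27, -20), (-29, -11)) = 9.2195
d((23, 0), (14, -13)) = 15.8114
d((23, 0), (30, 17)) = 18.3848
d((23, 0), (-13, -15)) = 39.0
d((23, 0), (-29, -11)) = 53.1507
d((14, -13), (30, 17)) = 34.0
d((14, -13), (-13, -15)) = 27.074
d((14, -13), (-29, -11)) = 43.0465
d((30, 17), (-13, -15)) = 53.6004
d((30, 17), (-29, -11)) = 65.307
d((-13, -15), (-29, -11)) = 16.4924

Closest pair: (23, 14) and (30, 17) with distance 7.6158

The closest pair is (23, 14) and (30, 17) with Euclidean distance 7.6158. For 7 points, brute-force pairwise comparison is shown above. For large n, the divide-and-conquer algorithm (sort by x, recurse on halves, check the dividing strip) achieves O(n log n).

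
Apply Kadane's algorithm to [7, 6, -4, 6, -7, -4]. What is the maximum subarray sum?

Using Kadane's algorithm on [7, 6, -4, 6, -7, -4]:

Scanning through the array:
Position 1 (value 6): max_ending_here = 13, max_so_far = 13
Position 2 (value -4): max_ending_here = 9, max_so_far = 13
Position 3 (value 6): max_ending_here = 15, max_so_far = 15
Position 4 (value -7): max_ending_here = 8, max_so_far = 15
Position 5 (value -4): max_ending_here = 4, max_so_far = 15

Maximum subarray: [7, 6, -4, 6]
Maximum sum: 15

The maximum subarray is [7, 6, -4, 6] with sum 15. This subarray runs from index 0 to index 3.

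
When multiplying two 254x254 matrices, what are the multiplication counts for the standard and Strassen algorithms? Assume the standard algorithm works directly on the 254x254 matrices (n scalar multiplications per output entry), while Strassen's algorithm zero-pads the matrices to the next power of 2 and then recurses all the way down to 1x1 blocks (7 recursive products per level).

Matrix multiplication for 254x254 matrices:

Strassen's algorithm requires power-of-2 dimensions. Pad 254x254 to 256x256 (next power of 2).

Standard algorithm: 254^3 = 16387064 multiplications
Strassen's algorithm: 7^(log2(256)) = 7^8 = 5764801 multiplications
Savings: 16387064 - 5764801 = 10622263 multiplications

Standard: 16387064 multiplications (254^3). Strassen: 5764801 multiplications (7^8, after padding to 256x256). Strassen reduces 8 recursive multiplications to 7 at each level.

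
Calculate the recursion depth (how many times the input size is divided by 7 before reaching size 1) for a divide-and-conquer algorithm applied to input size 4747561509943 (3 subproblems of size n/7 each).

For divide and conquer with division factor 7:

Problem sizes at each level:
Level 0: 4747561509943
Level 1: 678223072849
Level 2: 96889010407
Level 3: 13841287201
Level 4: 1977326743
Level 5: 282475249
Level 6: 40353607
Level 7: 5764801
Level 8: 823543
Level 9: 117649
Level 10: 16807
Level 11: 2401
Level 12: 343
Level 13: 49
Level 14: 7
Level 15: 1

The root is level 0 and the size-1 base case is level 15 (the tree spans levels 0 through 15, i.e. 16 levels counting the root), so the depth is the number of divisions: log_7(4747561509943) = 15

The recursion tree depth is log_7(4747561509943) = 15. At each level, the problem size is divided by 7, so it takes 15 divisions to reduce to a base case of size 1. The algorithm makes 3 recursive calls at each level.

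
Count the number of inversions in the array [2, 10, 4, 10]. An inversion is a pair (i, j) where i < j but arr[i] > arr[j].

Finding inversions in [2, 10, 4, 10]:

(1, 2): arr[1]=10 > arr[2]=4

Total inversions: 1

The array has 1 inversion(s): (1,2). Each pair (i,j) satisfies i < j and arr[i] > arr[j].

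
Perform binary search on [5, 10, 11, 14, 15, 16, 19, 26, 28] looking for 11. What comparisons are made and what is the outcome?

Binary search for 11 in [5, 10, 11, 14, 15, 16, 19, 26, 28]:

lo=0, hi=8, mid=4, arr[mid]=15 -> 15 > 11, search left half
lo=0, hi=3, mid=1, arr[mid]=10 -> 10 < 11, search right half
lo=2, hi=3, mid=2, arr[mid]=11 -> Found target at index 2!

Binary search finds 11 at index 2 after 3 comparisons. The search repeatedly halves the search space by comparing with the middle element.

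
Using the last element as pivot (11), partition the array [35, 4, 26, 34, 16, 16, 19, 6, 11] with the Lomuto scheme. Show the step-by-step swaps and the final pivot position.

Lomuto partition with pivot = 11:

Initial array: [35, 4, 26, 34, 16, 16, 19, 6, 11]

arr[0]=35 > 11: no swap
arr[1]=4 <= 11: swap with position 0, array becomes [4, 35, 26, 34, 16, 16, 19, 6, 11]
arr[2]=26 > 11: no swap
arr[3]=34 > 11: no swap
arr[4]=16 > 11: no swap
arr[5]=16 > 11: no swap
arr[6]=19 > 11: no swap
arr[7]=6 <= 11: swap with position 1, array becomes [4, 6, 26, 34, 16, 16, 19, 35, 11]

Place pivot at position 2: [4, 6, 11, 34, 16, 16, 19, 35, 26]
Pivot position: 2

After partitioning with pivot 11, the array becomes [4, 6, 11, 34, 16, 16, 19, 35, 26]. The pivot is placed at index 2. All elements to the left of the pivot are <= 11, and all elements to the right are > 11.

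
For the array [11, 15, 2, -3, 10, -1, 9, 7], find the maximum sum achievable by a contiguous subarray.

Using Kadane's algorithm on [11, 15, 2, -3, 10, -1, 9, 7]:

Scanning through the array:
Position 1 (value 15): max_ending_here = 26, max_so_far = 26
Position 2 (value 2): max_ending_here = 28, max_so_far = 28
Position 3 (value -3): max_ending_here = 25, max_so_far = 28
Position 4 (value 10): max_ending_here = 35, max_so_far = 35
Position 5 (value -1): max_ending_here = 34, max_so_far = 35
Position 6 (value 9): max_ending_here = 43, max_so_far = 43
Position 7 (value 7): max_ending_here = 50, max_so_far = 50

Maximum subarray: [11, 15, 2, -3, 10, -1, 9, 7]
Maximum sum: 50

The maximum subarray is [11, 15, 2, -3, 10, -1, 9, 7] with sum 50. This subarray runs from index 0 to index 7.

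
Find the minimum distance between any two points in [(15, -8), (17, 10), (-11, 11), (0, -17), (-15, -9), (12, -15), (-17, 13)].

Computing all pairwise distances among 7 points:

d((15, -8), (17, 10)) = 18.1108
d((15, -8), (-11, 11)) = 32.2025
d((15, -8), (0, -17)) = 17.4929
d((15, -8), (-15, -9)) = 30.0167
d((15, -8), (12, -15)) = 7.6158
d((15, -8), (-17, 13)) = 38.2753
d((17, 10), (-11, 11)) = 28.0179
d((17, 10), (0, -17)) = 31.9061
d((17, 10), (-15, -9)) = 37.2156
d((17, 10), (12, -15)) = 25.4951
d((17, 10), (-17, 13)) = 34.1321
d((-11, 11), (0, -17)) = 30.0832
d((-11, 11), (-15, -9)) = 20.3961
d((-11, 11), (12, -15)) = 34.7131
d((-11, 11), (-17, 13)) = 6.3246 <-- minimum
d((0, -17), (-15, -9)) = 17.0
d((0, -17), (12, -15)) = 12.1655
d((0, -17), (-17, 13)) = 34.4819
d((-15, -9), (12, -15)) = 27.6586
d((-15, -9), (-17, 13)) = 22.0907
d((12, -15), (-17, 13)) = 40.3113

Closest pair: (-11, 11) and (-17, 13) with distance 6.3246

The closest pair is (-11, 11) and (-17, 13) with Euclidean distance 6.3246. For 7 points, brute-force pairwise comparison is shown above. For large n, the divide-and-conquer algorithm (sort by x, recurse on halves, check the dividing strip) achieves O(n log n).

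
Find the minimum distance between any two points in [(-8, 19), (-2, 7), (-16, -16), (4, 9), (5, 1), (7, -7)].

Computing all pairwise distances among 6 points:

d((-8, 19), (-2, 7)) = 13.4164
d((-8, 19), (-16, -16)) = 35.9026
d((-8, 19), (4, 9)) = 15.6205
d((-8, 19), (5, 1)) = 22.2036
d((-8, 19), (7, -7)) = 30.0167
d((-2, 7), (-16, -16)) = 26.9258
d((-2, 7), (4, 9)) = 6.3246 <-- minimum
d((-2, 7), (5, 1)) = 9.2195
d((-2, 7), (7, -7)) = 16.6433
d((-16, -16), (4, 9)) = 32.0156
d((-16, -16), (5, 1)) = 27.0185
d((-16, -16), (7, -7)) = 24.6982
d((4, 9), (5, 1)) = 8.0623
d((4, 9), (7, -7)) = 16.2788
d((5, 1), (7, -7)) = 8.2462

Closest pair: (-2, 7) and (4, 9) with distance 6.3246

The closest pair is (-2, 7) and (4, 9) with Euclidean distance 6.3246. For 6 points, brute-force pairwise comparison is shown above. For large n, the divide-and-conquer algorithm (sort by x, recurse on halves, check the dividing strip) achieves O(n log n).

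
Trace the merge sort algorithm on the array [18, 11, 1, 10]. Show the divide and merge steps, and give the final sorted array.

Merge sort trace:

Split: [18, 11, 1, 10] -> [18, 11] and [1, 10]
  Split: [18, 11] -> [18] and [11]
  Merge: [18] + [11] -> [11, 18]
  Split: [1, 10] -> [1] and [10]
  Merge: [1] + [10] -> [1, 10]
Merge: [11, 18] + [1, 10] -> [1, 10, 11, 18]

Final sorted array: [1, 10, 11, 18]

The merge sort proceeds by recursively splitting the array and merging sorted halves.
After all merges, the sorted array is [1, 10, 11, 18].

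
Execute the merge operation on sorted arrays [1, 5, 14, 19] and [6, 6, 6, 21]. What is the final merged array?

Merging process:

Compare 1 vs 6: take 1 from left. Merged: [1]
Compare 5 vs 6: take 5 from left. Merged: [1, 5]
Compare 14 vs 6: take 6 from right. Merged: [1, 5, 6]
Compare 14 vs 6: take 6 from right. Merged: [1, 5, 6, 6]
Compare 14 vs 6: take 6 from right. Merged: [1, 5, 6, 6, 6]
Compare 14 vs 21: take 14 from left. Merged: [1, 5, 6, 6, 6, 14]
Compare 19 vs 21: take 19 from left. Merged: [1, 5, 6, 6, 6, 14, 19]
Append remaining from right: [21]. Merged: [1, 5, 6, 6, 6, 14, 19, 21]

Final merged array: [1, 5, 6, 6, 6, 14, 19, 21]
Total comparisons: 7

The merged array is [1, 5, 6, 6, 6, 14, 19, 21], requiring 7 comparisons. The merge step runs in O(n) time where n is the total number of elements.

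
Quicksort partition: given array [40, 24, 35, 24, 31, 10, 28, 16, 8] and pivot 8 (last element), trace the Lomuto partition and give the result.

Lomuto partition with pivot = 8:

Initial array: [40, 24, 35, 24, 31, 10, 28, 16, 8]

arr[0]=40 > 8: no swap
arr[1]=24 > 8: no swap
arr[2]=35 > 8: no swap
arr[3]=24 > 8: no swap
arr[4]=31 > 8: no swap
arr[5]=10 > 8: no swap
arr[6]=28 > 8: no swap
arr[7]=16 > 8: no swap

Place pivot at position 0: [8, 24, 35, 24, 31, 10, 28, 16, 40]
Pivot position: 0

After partitioning with pivot 8, the array becomes [8, 24, 35, 24, 31, 10, 28, 16, 40]. The pivot is placed at index 0. All elements to the left of the pivot are <= 8, and all elements to the right are > 8.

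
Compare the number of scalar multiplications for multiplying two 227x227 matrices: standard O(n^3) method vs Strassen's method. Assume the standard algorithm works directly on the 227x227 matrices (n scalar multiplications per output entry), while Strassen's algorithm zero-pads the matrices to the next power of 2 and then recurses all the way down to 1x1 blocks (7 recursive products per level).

Matrix multiplication for 227x227 matrices:

Strassen's algorithm requires power-of-2 dimensions. Pad 227x227 to 256x256 (next power of 2).

Standard algorithm: 227^3 = 11697083 multiplications
Strassen's algorithm: 7^(log2(256)) = 7^8 = 5764801 multiplications
Savings: 11697083 - 5764801 = 5932282 multiplications

Standard: 11697083 multiplications (227^3). Strassen: 5764801 multiplications (7^8, after padding to 256x256). Strassen reduces 8 recursive multiplications to 7 at each level.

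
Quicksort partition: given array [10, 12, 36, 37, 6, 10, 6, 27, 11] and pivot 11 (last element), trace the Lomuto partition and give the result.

Lomuto partition with pivot = 11:

Initial array: [10, 12, 36, 37, 6, 10, 6, 27, 11]

arr[0]=10 <= 11: swap with position 0, array becomes [10, 12, 36, 37, 6, 10, 6, 27, 11]
arr[1]=12 > 11: no swap
arr[2]=36 > 11: no swap
arr[3]=37 > 11: no swap
arr[4]=6 <= 11: swap with position 1, array becomes [10, 6, 36, 37, 12, 10, 6, 27, 11]
arr[5]=10 <= 11: swap with position 2, array becomes [10, 6, 10, 37, 12, 36, 6, 27, 11]
arr[6]=6 <= 11: swap with position 3, array becomes [10, 6, 10, 6, 12, 36, 37, 27, 11]
arr[7]=27 > 11: no swap

Place pivot at position 4: [10, 6, 10, 6, 11, 36, 37, 27, 12]
Pivot position: 4

After partitioning with pivot 11, the array becomes [10, 6, 10, 6, 11, 36, 37, 27, 12]. The pivot is placed at index 4. All elements to the left of the pivot are <= 11, and all elements to the right are > 11.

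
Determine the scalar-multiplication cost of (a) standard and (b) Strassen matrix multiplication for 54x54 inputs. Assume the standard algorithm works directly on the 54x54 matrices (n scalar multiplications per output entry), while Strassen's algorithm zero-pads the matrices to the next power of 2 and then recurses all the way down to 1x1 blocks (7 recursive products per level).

Matrix multiplication for 54x54 matrices:

Strassen's algorithm requires power-of-2 dimensions. Pad 54x54 to 64x64 (next power of 2).

Standard algorithm: 54^3 = 157464 multiplications
Strassen's algorithm: 7^(log2(64)) = 7^6 = 117649 multiplications
Savings: 157464 - 117649 = 39815 multiplications

Standard: 157464 multiplications (54^3). Strassen: 117649 multiplications (7^6, after padding to 64x64). Strassen reduces 8 recursive multiplications to 7 at each level.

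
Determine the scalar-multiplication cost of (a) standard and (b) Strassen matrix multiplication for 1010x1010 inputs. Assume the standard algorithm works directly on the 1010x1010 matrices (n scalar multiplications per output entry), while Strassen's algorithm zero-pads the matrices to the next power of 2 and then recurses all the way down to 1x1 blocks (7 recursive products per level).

Matrix multiplication for 1010x1010 matrices:

Strassen's algorithm requires power-of-2 dimensions. Pad 1010x1010 to 1024x1024 (next power of 2).

Standard algorithm: 1010^3 = 1030301000 multiplications
Strassen's algorithm: 7^(log2(1024)) = 7^10 = 282475249 multiplications
Savings: 1030301000 - 282475249 = 747825751 multiplications

Standard: 1030301000 multiplications (1010^3). Strassen: 282475249 multiplications (7^10, after padding to 1024x1024). Strassen reduces 8 recursive multiplications to 7 at each level.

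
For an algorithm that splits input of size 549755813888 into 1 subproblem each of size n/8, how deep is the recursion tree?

For divide and conquer with division factor 8:

Problem sizes at each level:
Level 0: 549755813888
Level 1: 68719476736
Level 2: 8589934592
Level 3: 1073741824
Level 4: 134217728
Level 5: 16777216
Level 6: 2097152
Level 7: 262144
Level 8: 32768
Level 9: 4096
Level 10: 512
Level 11: 64
Level 12: 8
Level 13: 1

The root is level 0 and the size-1 base case is level 13 (the tree spans levels 0 through 13, i.e. 14 levels counting the root), so the depth is the number of divisions: log_8(549755813888) = 13

The recursion tree depth is log_8(549755813888) = 13. At each level, the problem size is divided by 8, so it takes 13 divisions to reduce to a base case of size 1. The algorithm makes 1 recursive call at each level.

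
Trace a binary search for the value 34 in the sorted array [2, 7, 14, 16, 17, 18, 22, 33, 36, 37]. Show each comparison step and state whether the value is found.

Binary search for 34 in [2, 7, 14, 16, 17, 18, 22, 33, 36, 37]:

lo=0, hi=9, mid=4, arr[mid]=17 -> 17 < 34, search right half
lo=5, hi=9, mid=7, arr[mid]=33 -> 33 < 34, search right half
lo=8, hi=9, mid=8, arr[mid]=36 -> 36 > 34, search left half
lo=8 > hi=7, target 34 not found

Binary search determines that 34 is not in the array after 3 comparisons. The search space was exhausted without finding the target.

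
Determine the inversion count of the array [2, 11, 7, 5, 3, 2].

Finding inversions in [2, 11, 7, 5, 3, 2]:

(1, 2): arr[1]=11 > arr[2]=7
(1, 3): arr[1]=11 > arr[3]=5
(1, 4): arr[1]=11 > arr[4]=3
(1, 5): arr[1]=11 > arr[5]=2
(2, 3): arr[2]=7 > arr[3]=5
(2, 4): arr[2]=7 > arr[4]=3
(2, 5): arr[2]=7 > arr[5]=2
(3, 4): arr[3]=5 > arr[4]=3
(3, 5): arr[3]=5 > arr[5]=2
(4, 5): arr[4]=3 > arr[5]=2

Total inversions: 10

The array has 10 inversion(s): (1,2), (1,3), (1,4), (1,5), (2,3), (2,4), (2,5), (3,4), (3,5), (4,5). Each pair (i,j) satisfies i < j and arr[i] > arr[j].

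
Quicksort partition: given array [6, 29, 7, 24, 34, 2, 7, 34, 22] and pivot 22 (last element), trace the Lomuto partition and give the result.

Lomuto partition with pivot = 22:

Initial array: [6, 29, 7, 24, 34, 2, 7, 34, 22]

arr[0]=6 <= 22: swap with position 0, array becomes [6, 29, 7, 24, 34, 2, 7, 34, 22]
arr[1]=29 > 22: no swap
arr[2]=7 <= 22: swap with position 1, array becomes [6, 7, 29, 24, 34, 2, 7, 34, 22]
arr[3]=24 > 22: no swap
arr[4]=34 > 22: no swap
arr[5]=2 <= 22: swap with position 2, array becomes [6, 7, 2, 24, 34, 29, 7, 34, 22]
arr[6]=7 <= 22: swap with position 3, array becomes [6, 7, 2, 7, 34, 29, 24, 34, 22]
arr[7]=34 > 22: no swap

Place pivot at position 4: [6, 7, 2, 7, 22, 29, 24, 34, 34]
Pivot position: 4

After partitioning with pivot 22, the array becomes [6, 7, 2, 7, 22, 29, 24, 34, 34]. The pivot is placed at index 4. All elements to the left of the pivot are <= 22, and all elements to the right are > 22.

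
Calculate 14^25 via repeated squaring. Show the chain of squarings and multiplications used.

Computing 14^25 by squaring (build up from 14^1; each line after the first costs one multiplication):

14^1 = 14
14^2 = (14^1)^2 = 14^2 = 196
14^3 = 14 * 14^2 = 14 * 196 = 2744
14^6 = (14^3)^2 = 2744^2 = 7529536
14^12 = (14^6)^2 = 7529536^2 = 56693912375296
14^24 = (14^12)^2 = 56693912375296^2 = 3214199700417740936751087616
14^25 = 14 * 14^24 = 14 * 3214199700417740936751087616 = 44998795805848373114515226624

Result: 44998795805848373114515226624
Multiplications needed: 6 (6 lines after 14^1)

14^25 = 44998795805848373114515226624. Using exponentiation by squaring, this requires 6 multiplications. The key idea: if the exponent is even, square the half-power; if odd, multiply by the base once.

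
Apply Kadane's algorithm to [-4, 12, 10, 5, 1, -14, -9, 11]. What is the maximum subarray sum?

Using Kadane's algorithm on [-4, 12, 10, 5, 1, -14, -9, 11]:

Scanning through the array:
Position 1 (value 12): max_ending_here = 12, max_so_far = 12
Position 2 (value 10): max_ending_here = 22, max_so_far = 22
Position 3 (value 5): max_ending_here = 27, max_so_far = 27
Position 4 (value 1): max_ending_here = 28, max_so_far = 28
Position 5 (value -14): max_ending_here = 14, max_so_far = 28
Position 6 (value -9): max_ending_here = 5, max_so_far = 28
Position 7 (value 11): max_ending_here = 16, max_so_far = 28

Maximum subarray: [12, 10, 5, 1]
Maximum sum: 28

The maximum subarray is [12, 10, 5, 1] with sum 28. This subarray runs from index 1 to index 4.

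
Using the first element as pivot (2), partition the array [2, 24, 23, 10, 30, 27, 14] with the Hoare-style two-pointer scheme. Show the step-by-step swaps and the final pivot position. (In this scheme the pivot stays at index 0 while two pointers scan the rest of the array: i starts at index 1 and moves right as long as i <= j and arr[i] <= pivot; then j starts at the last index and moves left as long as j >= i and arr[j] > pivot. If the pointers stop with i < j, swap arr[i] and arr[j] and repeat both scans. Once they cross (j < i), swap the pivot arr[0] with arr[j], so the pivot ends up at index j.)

Hoare-style two-pointer partition with pivot = 2:

Initial array: [2, 24, 23, 10, 30, 27, 14]

Pointers start at i = 1, j = 6.
i ends at 1, j ends at 0: the pointers have crossed (j < i), so scanning stops.

j = 0, so swapping arr[0] with arr[j] leaves the pivot at position 0: [2, 24, 23, 10, 30, 27, 14]
Pivot position: 0

After partitioning with pivot 2, the array becomes [2, 24, 23, 10, 30, 27, 14]. The pivot is placed at index 0. All elements to the left of the pivot are <= 2, and all elements to the right are > 2.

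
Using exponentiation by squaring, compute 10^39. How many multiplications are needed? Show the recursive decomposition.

Computing 10^39 by squaring (build up from 10^1; each line after the first costs one multiplication):

10^1 = 10
10^2 = (10^1)^2 = 10^2 = 100
10^4 = (10^2)^2 = 100^2 = 10000
10^8 = (10^4)^2 = 10000^2 = 100000000
10^9 = 10 * 10^8 = 10 * 100000000 = 1000000000
10^18 = (10^9)^2 = 1000000000^2 = 1000000000000000000
10^19 = 10 * 10^18 = 10 * 1000000000000000000 = 10000000000000000000
10^38 = (10^19)^2 = 10000000000000000000^2 = 100000000000000000000000000000000000000
10^39 = 10 * 10^38 = 10 * 100000000000000000000000000000000000000 = 1000000000000000000000000000000000000000

Result: 1000000000000000000000000000000000000000
Multiplications needed: 8 (8 lines after 10^1)

10^39 = 1000000000000000000000000000000000000000. Using exponentiation by squaring, this requires 8 multiplications. The key idea: if the exponent is even, square the half-power; if odd, multiply by the base once.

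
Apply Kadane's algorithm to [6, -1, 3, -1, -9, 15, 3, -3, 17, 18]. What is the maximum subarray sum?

Using Kadane's algorithm on [6, -1, 3, -1, -9, 15, 3, -3, 17, 18]:

Scanning through the array:
Position 1 (value -1): max_ending_here = 5, max_so_far = 6
Position 2 (value 3): max_ending_here = 8, max_so_far = 8
Position 3 (value -1): max_ending_here = 7, max_so_far = 8
Position 4 (value -9): max_ending_here = -2, max_so_far = 8
Position 5 (value 15): max_ending_here = 15, max_so_far = 15
Position 6 (value 3): max_ending_here = 18, max_so_far = 18
Position 7 (value -3): max_ending_here = 15, max_so_far = 18
Position 8 (value 17): max_ending_here = 32, max_so_far = 32
Position 9 (value 18): max_ending_here = 50, max_so_far = 50

Maximum subarray: [15, 3, -3, 17, 18]
Maximum sum: 50

The maximum subarray is [15, 3, -3, 17, 18] with sum 50. This subarray runs from index 5 to index 9.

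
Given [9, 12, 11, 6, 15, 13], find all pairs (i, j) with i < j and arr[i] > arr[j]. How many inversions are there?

Finding inversions in [9, 12, 11, 6, 15, 13]:

(0, 3): arr[0]=9 > arr[3]=6
(1, 2): arr[1]=12 > arr[2]=11
(1, 3): arr[1]=12 > arr[3]=6
(2, 3): arr[2]=11 > arr[3]=6
(4, 5): arr[4]=15 > arr[5]=13

Total inversions: 5

The array has 5 inversion(s): (0,3), (1,2), (1,3), (2,3), (4,5). Each pair (i,j) satisfies i < j and arr[i] > arr[j].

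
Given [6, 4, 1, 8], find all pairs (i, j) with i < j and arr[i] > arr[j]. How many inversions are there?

Finding inversions in [6, 4, 1, 8]:

(0, 1): arr[0]=6 > arr[1]=4
(0, 2): arr[0]=6 > arr[2]=1
(1, 2): arr[1]=4 > arr[2]=1

Total inversions: 3

The array has 3 inversion(s): (0,1), (0,2), (1,2). Each pair (i,j) satisfies i < j and arr[i] > arr[j].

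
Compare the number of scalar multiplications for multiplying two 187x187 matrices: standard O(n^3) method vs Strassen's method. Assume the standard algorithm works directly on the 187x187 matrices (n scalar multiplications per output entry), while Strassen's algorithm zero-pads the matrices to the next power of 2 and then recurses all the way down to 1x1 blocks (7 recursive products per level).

Matrix multiplication for 187x187 matrices:

Strassen's algorithm requires power-of-2 dimensions. Pad 187x187 to 256x256 (next power of 2).

Standard algorithm: 187^3 = 6539203 multiplications
Strassen's algorithm: 7^(log2(256)) = 7^8 = 5764801 multiplications
Savings: 6539203 - 5764801 = 774402 multiplications

Standard: 6539203 multiplications (187^3). Strassen: 5764801 multiplications (7^8, after padding to 256x256). Strassen reduces 8 recursive multiplications to 7 at each level.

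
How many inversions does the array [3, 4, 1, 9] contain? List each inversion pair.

Finding inversions in [3, 4, 1, 9]:

(0, 2): arr[0]=3 > arr[2]=1
(1, 2): arr[1]=4 > arr[2]=1

Total inversions: 2

The array has 2 inversion(s): (0,2), (1,2). Each pair (i,j) satisfies i < j and arr[i] > arr[j].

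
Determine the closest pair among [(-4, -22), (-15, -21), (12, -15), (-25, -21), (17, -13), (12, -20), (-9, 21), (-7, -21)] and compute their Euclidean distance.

Computing all pairwise distances among 8 points:

d((-4, -22), (-15, -21)) = 11.0454
d((-4, -22), (12, -15)) = 17.4642
d((-4, -22), (-25, -21)) = 21.0238
d((-4, -22), (17, -13)) = 22.8473
d((-4, -22), (12, -20)) = 16.1245
d((-4, -22), (-9, 21)) = 43.2897
d((-4, -22), (-7, -21)) = 3.1623 <-- minimum
d((-15, -21), (12, -15)) = 27.6586
d((-15, -21), (-25, -21)) = 10.0
d((-15, -21), (17, -13)) = 32.9848
d((-15, -21), (12, -20)) = 27.0185
d((-15, -21), (-9, 21)) = 42.4264
d((-15, -21), (-7, -21)) = 8.0
d((12, -15), (-25, -21)) = 37.4833
d((12, -15), (17, -13)) = 5.3852
d((12, -15), (12, -20)) = 5.0
d((12, -15), (-9, 21)) = 41.6773
d((12, -15), (-7, -21)) = 19.9249
d((-25, -21), (17, -13)) = 42.7551
d((-25, -21), (12, -20)) = 37.0135
d((-25, -21), (-9, 21)) = 44.9444
d((-25, -21), (-7, -21)) = 18.0
d((17, -13), (12, -20)) = 8.6023
d((17, -13), (-9, 21)) = 42.8019
d((17, -13), (-7, -21)) = 25.2982
d((12, -20), (-9, 21)) = 46.0652
d((12, -20), (-7, -21)) = 19.0263
d((-9, 21), (-7, -21)) = 42.0476

Closest pair: (-4, -22) and (-7, -21) with distance 3.1623

The closest pair is (-4, -22) and (-7, -21) with Euclidean distance 3.1623. For 8 points, brute-force pairwise comparison is shown above. For large n, the divide-and-conquer algorithm (sort by x, recurse on halves, check the dividing strip) achieves O(n log n).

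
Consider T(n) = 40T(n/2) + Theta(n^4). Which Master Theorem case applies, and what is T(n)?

Master Theorem for T(n) = 40T(n/2) + O(n^4):

a = 40, b = 2, c = 4
log_b(a) = log_2(40) = 5.3219

Case 1: c = 4 < log_2(40) = 5.3219
T(n) = O(n^(log_2 40))

For T(n) = 40T(n/2) + O(n^4): log_2(40) = 5.3219. This is Case 1 of the Master Theorem (c < log_b(a), work dominated by leaves), giving O(n^(log_2 40)).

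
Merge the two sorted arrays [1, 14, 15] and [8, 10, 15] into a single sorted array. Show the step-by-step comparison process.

Merging process:

Compare 1 vs 8: take 1 from left. Merged: [1]
Compare 14 vs 8: take 8 from right. Merged: [1, 8]
Compare 14 vs 10: take 10 from right. Merged: [1, 8, 10]
Compare 14 vs 15: take 14 from left. Merged: [1, 8, 10, 14]
Compare 15 vs 15: take 15 from left. Merged: [1, 8, 10, 14, 15]
Append remaining from right: [15]. Merged: [1, 8, 10, 14, 15, 15]

Final merged array: [1, 8, 10, 14, 15, 15]
Total comparisons: 5

The merged array is [1, 8, 10, 14, 15, 15], requiring 5 comparisons. The merge step runs in O(n) time where n is the total number of elements.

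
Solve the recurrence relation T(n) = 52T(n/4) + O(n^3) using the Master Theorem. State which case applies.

Master Theorem for T(n) = 52T(n/4) + O(n^3):

a = 52, b = 4, c = 3
log_b(a) = log_4(52) = 2.8502

Case 3: c = 3 > log_4(52) = 2.8502
T(n) = O(n^3) = O(n^3)

For T(n) = 52T(n/4) + O(n^3): log_4(52) = 2.8502. This is Case 3 of the Master Theorem (c > log_b(a), work dominated by root), giving O(n^3).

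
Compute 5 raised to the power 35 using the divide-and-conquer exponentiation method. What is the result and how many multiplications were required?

Computing 5^35 by squaring (build up from 5^1; each line after the first costs one multiplication):

5^1 = 5
5^2 = (5^1)^2 = 5^2 = 25
5^4 = (5^2)^2 = 25^2 = 625
5^8 = (5^4)^2 = 625^2 = 390625
5^16 = (5^8)^2 = 390625^2 = 152587890625
5^17 = 5 * 5^16 = 5 * 152587890625 = 762939453125
5^34 = (5^17)^2 = 762939453125^2 = 582076609134674072265625
5^35 = 5 * 5^34 = 5 * 582076609134674072265625 = 2910383045673370361328125

Result: 2910383045673370361328125
Multiplications needed: 7 (7 lines after 5^1)

5^35 = 2910383045673370361328125. Using exponentiation by squaring, this requires 7 multiplications. The key idea: if the exponent is even, square the half-power; if odd, multiply by the base once.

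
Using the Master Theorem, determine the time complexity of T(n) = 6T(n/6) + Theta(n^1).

Master Theorem for T(n) = 6T(n/6) + O(n^1):

a = 6, b = 6, c = 1
log_b(a) = log_6(6) = 1.0000

Case 2: c = 1 = log_6(6) = 1.0000
T(n) = O(n^1 log n) = O(n log n)

For T(n) = 6T(n/6) + O(n^1): log_6(6) = 1.0000. This is Case 2 of the Master Theorem (c = log_b(a), equal work at all levels), giving O(n log n).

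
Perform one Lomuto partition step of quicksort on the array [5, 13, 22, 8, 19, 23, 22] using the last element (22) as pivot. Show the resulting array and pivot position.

Lomuto partition with pivot = 22:

Initial array: [5, 13, 22, 8, 19, 23, 22]

arr[0]=5 <= 22: swap with position 0, array becomes [5, 13, 22, 8, 19, 23, 22]
arr[1]=13 <= 22: swap with position 1, array becomes [5, 13, 22, 8, 19, 23, 22]
arr[2]=22 <= 22: swap with position 2, array becomes [5, 13, 22, 8, 19, 23, 22]
arr[3]=8 <= 22: swap with position 3, array becomes [5, 13, 22, 8, 19, 23, 22]
arr[4]=19 <= 22: swap with position 4, array becomes [5, 13, 22, 8, 19, 23, 22]
arr[5]=23 > 22: no swap

Place pivot at position 5: [5, 13, 22, 8, 19, 22, 23]
Pivot position: 5

After partitioning with pivot 22, the array becomes [5, 13, 22, 8, 19, 22, 23]. The pivot is placed at index 5. All elements to the left of the pivot are <= 22, and all elements to the right are > 22.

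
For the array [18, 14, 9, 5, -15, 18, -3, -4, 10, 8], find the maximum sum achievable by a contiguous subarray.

Using Kadane's algorithm on [18, 14, 9, 5, -15, 18, -3, -4, 10, 8]:

Scanning through the array:
Position 1 (value 14): max_ending_here = 32, max_so_far = 32
Position 2 (value 9): max_ending_here = 41, max_so_far = 41
Position 3 (value 5): max_ending_here = 46, max_so_far = 46
Position 4 (value -15): max_ending_here = 31, max_so_far = 46
Position 5 (value 18): max_ending_here = 49, max_so_far = 49
Position 6 (value -3): max_ending_here = 46, max_so_far = 49
Position 7 (value -4): max_ending_here = 42, max_so_far = 49
Position 8 (value 10): max_ending_here = 52, max_so_far = 52
Position 9 (value 8): max_ending_here = 60, max_so_far = 60

Maximum subarray: [18, 14, 9, 5, -15, 18, -3, -4, 10, 8]
Maximum sum: 60

The maximum subarray is [18, 14, 9, 5, -15, 18, -3, -4, 10, 8] with sum 60. This subarray runs from index 0 to index 9.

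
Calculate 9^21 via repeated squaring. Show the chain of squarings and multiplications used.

Computing 9^21 by squaring (build up from 9^1; each line after the first costs one multiplication):

9^1 = 9
9^2 = (9^1)^2 = 9^2 = 81
9^4 = (9^2)^2 = 81^2 = 6561
9^5 = 9 * 9^4 = 9 * 6561 = 59049
9^10 = (9^5)^2 = 59049^2 = 3486784401
9^20 = (9^10)^2 = 3486784401^2 = 12157665459056928801
9^21 = 9 * 9^20 = 9 * 12157665459056928801 = 109418989131512359209

Result: 109418989131512359209
Multiplications needed: 6 (6 lines after 9^1)

9^21 = 109418989131512359209. Using exponentiation by squaring, this requires 6 multiplications. The key idea: if the exponent is even, square the half-power; if odd, multiply by the base once.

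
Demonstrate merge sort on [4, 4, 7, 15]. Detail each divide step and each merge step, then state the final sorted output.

Merge sort trace:

Split: [4, 4, 7, 15] -> [4, 4] and [7, 15]
  Split: [4, 4] -> [4] and [4]
  Merge: [4] + [4] -> [4, 4]
  Split: [7, 15] -> [7] and [15]
  Merge: [7] + [15] -> [7, 15]
Merge: [4, 4] + [7, 15] -> [4, 4, 7, 15]

Final sorted array: [4, 4, 7, 15]

The merge sort proceeds by recursively splitting the array and merging sorted halves.
After all merges, the sorted array is [4, 4, 7, 15].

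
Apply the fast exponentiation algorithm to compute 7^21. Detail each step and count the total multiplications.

Computing 7^21 by squaring (build up from 7^1; each line after the first costs one multiplication):

7^1 = 7
7^2 = (7^1)^2 = 7^2 = 49
7^4 = (7^2)^2 = 49^2 = 2401
7^5 = 7 * 7^4 = 7 * 2401 = 16807
7^10 = (7^5)^2 = 16807^2 = 282475249
7^20 = (7^10)^2 = 282475249^2 = 79792266297612001
7^21 = 7 * 7^20 = 7 * 79792266297612001 = 558545864083284007

Result: 558545864083284007
Multiplications needed: 6 (6 lines after 7^1)

7^21 = 558545864083284007. Using exponentiation by squaring, this requires 6 multiplications. The key idea: if the exponent is even, square the half-power; if odd, multiply by the base once.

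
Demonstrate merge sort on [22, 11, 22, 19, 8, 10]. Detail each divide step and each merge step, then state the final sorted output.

Merge sort trace:

Split: [22, 11, 22, 19, 8, 10] -> [22, 11, 22] and [19, 8, 10]
  Split: [22, 11, 22] -> [22] and [11, 22]
    Split: [11, 22] -> [11] and [22]
    Merge: [11] + [22] -> [11, 22]
  Merge: [22] + [11, 22] -> [11, 22, 22]
  Split: [19, 8, 10] -> [19] and [8, 10]
    Split: [8, 10] -> [8] and [10]
    Merge: [8] + [10] -> [8, 10]
  Merge: [19] + [8, 10] -> [8, 10, 19]
Merge: [11, 22, 22] + [8, 10, 19] -> [8, 10, 11, 19, 22, 22]

Final sorted array: [8, 10, 11, 19, 22, 22]

The merge sort proceeds by recursively splitting the array and merging sorted halves.
After all merges, the sorted array is [8, 10, 11, 19, 22, 22].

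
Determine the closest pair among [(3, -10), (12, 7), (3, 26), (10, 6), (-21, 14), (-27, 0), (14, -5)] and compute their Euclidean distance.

Computing all pairwise distances among 7 points:

d((3, -10), (12, 7)) = 19.2354
d((3, -10), (3, 26)) = 36.0
d((3, -10), (10, 6)) = 17.4642
d((3, -10), (-21, 14)) = 33.9411
d((3, -10), (-27, 0)) = 31.6228
d((3, -10), (14, -5)) = 12.083
d((12, 7), (3, 26)) = 21.0238
d((12, 7), (10, 6)) = 2.2361 <-- minimum
d((12, 7), (-21, 14)) = 33.7343
d((12, 7), (-27, 0)) = 39.6232
d((12, 7), (14, -5)) = 12.1655
d((3, 26), (10, 6)) = 21.1896
d((3, 26), (-21, 14)) = 26.8328
d((3, 26), (-27, 0)) = 39.6989
d((3, 26), (14, -5)) = 32.8938
d((10, 6), (-21, 14)) = 32.0156
d((10, 6), (-27, 0)) = 37.4833
d((10, 6), (14, -5)) = 11.7047
d((-21, 14), (-27, 0)) = 15.2315
d((-21, 14), (14, -5)) = 39.8246
d((-27, 0), (14, -5)) = 41.3038

Closest pair: (12, 7) and (10, 6) with distance 2.2361

The closest pair is (12, 7) and (10, 6) with Euclidean distance 2.2361. For 7 points, brute-force pairwise comparison is shown above. For large n, the divide-and-conquer algorithm (sort by x, recurse on halves, check the dividing strip) achieves O(n log n).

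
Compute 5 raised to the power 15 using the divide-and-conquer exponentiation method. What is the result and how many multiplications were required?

Computing 5^15 by squaring (build up from 5^1; each line after the first costs one multiplication):

5^1 = 5
5^2 = (5^1)^2 = 5^2 = 25
5^3 = 5 * 5^2 = 5 * 25 = 125
5^6 = (5^3)^2 = 125^2 = 15625
5^7 = 5 * 5^6 = 5 * 15625 = 78125
5^14 = (5^7)^2 = 78125^2 = 6103515625
5^15 = 5 * 5^14 = 5 * 6103515625 = 30517578125

Result: 30517578125
Multiplications needed: 6 (6 lines after 5^1)

5^15 = 30517578125. Using exponentiation by squaring, this requires 6 multiplications. The key idea: if the exponent is even, square the half-power; if odd, multiply by the base once.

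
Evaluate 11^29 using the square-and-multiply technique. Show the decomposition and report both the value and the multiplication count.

Computing 11^29 by squaring (build up from 11^1; each line after the first costs one multiplication):

11^1 = 11
11^2 = (11^1)^2 = 11^2 = 121
11^3 = 11 * 11^2 = 11 * 121 = 1331
11^6 = (11^3)^2 = 1331^2 = 1771561
11^7 = 11 * 11^6 = 11 * 1771561 = 19487171
11^14 = (11^7)^2 = 19487171^2 = 379749833583241
11^28 = (11^14)^2 = 379749833583241^2 = 144209936106499234037676064081
11^29 = 11 * 11^28 = 11 * 144209936106499234037676064081 = 1586309297171491574414436704891

Result: 1586309297171491574414436704891
Multiplications needed: 7 (7 lines after 11^1)

11^29 = 1586309297171491574414436704891. Using exponentiation by squaring, this requires 7 multiplications. The key idea: if the exponent is even, square the half-power; if odd, multiply by the base once.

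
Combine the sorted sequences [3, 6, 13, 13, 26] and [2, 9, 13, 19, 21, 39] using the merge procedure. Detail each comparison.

Merging process:

Compare 3 vs 2: take 2 from right. Merged: [2]
Compare 3 vs 9: take 3 from left. Merged: [2, 3]
Compare 6 vs 9: take 6 from left. Merged: [2, 3, 6]
Compare 13 vs 9: take 9 from right. Merged: [2, 3, 6, 9]
Compare 13 vs 13: take 13 from left. Merged: [2, 3, 6, 9, 13]
Compare 13 vs 13: take 13 from left. Merged: [2, 3, 6, 9, 13, 13]
Compare 26 vs 13: take 13 from right. Merged: [2, 3, 6, 9, 13, 13, 13]
Compare 26 vs 19: take 19 from right. Merged: [2, 3, 6, 9, 13, 13, 13, 19]
Compare 26 vs 21: take 21 from right. Merged: [2, 3, 6, 9, 13, 13, 13, 19, 21]
Compare 26 vs 39: take 26 from left. Merged: [2, 3, 6, 9, 13, 13, 13, 19, 21, 26]
Append remaining from right: [39]. Merged: [2, 3, 6, 9, 13, 13, 13, 19, 21, 26, 39]

Final merged array: [2, 3, 6, 9, 13, 13, 13, 19, 21, 26, 39]
Total comparisons: 10

The merged array is [2, 3, 6, 9, 13, 13, 13, 19, 21, 26, 39], requiring 10 comparisons. The merge step runs in O(n) time where n is the total number of elements.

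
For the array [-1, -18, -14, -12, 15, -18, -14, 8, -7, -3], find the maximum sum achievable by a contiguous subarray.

Using Kadane's algorithm on [-1, -18, -14, -12, 15, -18, -14, 8, -7, -3]:

Scanning through the array:
Position 1 (value -18): max_ending_here = -18, max_so_far = -1
Position 2 (value -14): max_ending_here = -14, max_so_far = -1
Position 3 (value -12): max_ending_here = -12, max_so_far = -1
Position 4 (value 15): max_ending_here = 15, max_so_far = 15
Position 5 (value -18): max_ending_here = -3, max_so_far = 15
Position 6 (value -14): max_ending_here = -14, max_so_far = 15
Position 7 (value 8): max_ending_here = 8, max_so_far = 15
Position 8 (value -7): max_ending_here = 1, max_so_far = 15
Position 9 (value -3): max_ending_here = -2, max_so_far = 15

Maximum subarray: [15]
Maximum sum: 15

The maximum subarray is [15] with sum 15. This subarray runs from index 4 to index 4.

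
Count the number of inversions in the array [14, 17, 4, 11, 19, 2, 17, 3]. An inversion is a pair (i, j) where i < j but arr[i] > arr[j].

Finding inversions in [14, 17, 4, 11, 19, 2, 17, 3]:

(0, 2): arr[0]=14 > arr[2]=4
(0, 3): arr[0]=14 > arr[3]=11
(0, 5): arr[0]=14 > arr[5]=2
(0, 7): arr[0]=14 > arr[7]=3
(1, 2): arr[1]=17 > arr[2]=4
(1, 3): arr[1]=17 > arr[3]=11
(1, 5): arr[1]=17 > arr[5]=2
(1, 7): arr[1]=17 > arr[7]=3
(2, 5): arr[2]=4 > arr[5]=2
(2, 7): arr[2]=4 > arr[7]=3
(3, 5): arr[3]=11 > arr[5]=2
(3, 7): arr[3]=11 > arr[7]=3
(4, 5): arr[4]=19 > arr[5]=2
(4, 6): arr[4]=19 > arr[6]=17
(4, 7): arr[4]=19 > arr[7]=3
(6, 7): arr[6]=17 > arr[7]=3

Total inversions: 16

The array has 16 inversion(s): (0,2), (0,3), (0,5), (0,7), (1,2), (1,3), (1,5), (1,7), (2,5), (2,7), (3,5), (3,7), (4,5), (4,6), (4,7), (6,7). Each pair (i,j) satisfies i < j and arr[i] > arr[j].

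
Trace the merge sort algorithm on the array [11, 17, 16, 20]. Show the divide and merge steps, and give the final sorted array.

Merge sort trace:

Split: [11, 17, 16, 20] -> [11, 17] and [16, 20]
  Split: [11, 17] -> [11] and [17]
  Merge: [11] + [17] -> [11, 17]
  Split: [16, 20] -> [16] and [20]
  Merge: [16] + [20] -> [16, 20]
Merge: [11, 17] + [16, 20] -> [11, 16, 17, 20]

Final sorted array: [11, 16, 17, 20]

The merge sort proceeds by recursively splitting the array and merging sorted halves.
After all merges, the sorted array is [11, 16, 17, 20].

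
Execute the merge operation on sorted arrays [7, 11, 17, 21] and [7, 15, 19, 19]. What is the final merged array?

Merging process:

Compare 7 vs 7: take 7 from left. Merged: [7]
Compare 11 vs 7: take 7 from right. Merged: [7, 7]
Compare 11 vs 15: take 11 from left. Merged: [7, 7, 11]
Compare 17 vs 15: take 15 from right. Merged: [7, 7, 11, 15]
Compare 17 vs 19: take 17 from left. Merged: [7, 7, 11, 15, 17]
Compare 21 vs 19: take 19 from right. Merged: [7, 7, 11, 15, 17, 19]
Compare 21 vs 19: take 19 from right. Merged: [7, 7, 11, 15, 17, 19, 19]
Append remaining from left: [21]. Merged: [7, 7, 11, 15, 17, 19, 19, 21]

Final merged array: [7, 7, 11, 15, 17, 19, 19, 21]
Total comparisons: 7

The merged array is [7, 7, 11, 15, 17, 19, 19, 21], requiring 7 comparisons. The merge step runs in O(n) time where n is the total number of elements.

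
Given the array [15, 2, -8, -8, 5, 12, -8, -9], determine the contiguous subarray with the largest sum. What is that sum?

Using Kadane's algorithm on [15, 2, -8, -8, 5, 12, -8, -9]:

Scanning through the array:
Position 1 (value 2): max_ending_here = 17, max_so_far = 17
Position 2 (value -8): max_ending_here = 9, max_so_far = 17
Position 3 (value -8): max_ending_here = 1, max_so_far = 17
Position 4 (value 5): max_ending_here = 6, max_so_far = 17
Position 5 (value 12): max_ending_here = 18, max_so_far = 18
Position 6 (value -8): max_ending_here = 10, max_so_far = 18
Position 7 (value -9): max_ending_here = 1, max_so_far = 18

Maximum subarray: [15, 2, -8, -8, 5, 12]
Maximum sum: 18

The maximum subarray is [15, 2, -8, -8, 5, 12] with sum 18. This subarray runs from index 0 to index 5.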